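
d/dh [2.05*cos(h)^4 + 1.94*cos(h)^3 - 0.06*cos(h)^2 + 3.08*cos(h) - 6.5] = -4.535*sin(h) - 1.99*sin(2*h) - 1.455*sin(3*h) - 1.025*sin(4*h)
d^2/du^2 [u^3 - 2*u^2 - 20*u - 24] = 6*u - 4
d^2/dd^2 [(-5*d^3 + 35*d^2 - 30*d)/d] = -10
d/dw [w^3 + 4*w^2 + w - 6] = 3*w^2 + 8*w + 1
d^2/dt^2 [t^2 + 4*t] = 2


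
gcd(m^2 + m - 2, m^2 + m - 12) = 1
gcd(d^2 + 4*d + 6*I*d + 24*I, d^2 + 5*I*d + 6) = d + 6*I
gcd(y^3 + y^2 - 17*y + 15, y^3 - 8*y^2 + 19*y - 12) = y^2 - 4*y + 3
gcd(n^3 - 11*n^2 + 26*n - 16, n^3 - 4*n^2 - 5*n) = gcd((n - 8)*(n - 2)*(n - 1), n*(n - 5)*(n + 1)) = 1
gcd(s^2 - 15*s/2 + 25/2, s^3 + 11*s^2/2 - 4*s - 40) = s - 5/2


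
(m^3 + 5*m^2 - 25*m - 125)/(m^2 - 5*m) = m + 10 + 25/m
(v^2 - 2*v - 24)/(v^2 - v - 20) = (v - 6)/(v - 5)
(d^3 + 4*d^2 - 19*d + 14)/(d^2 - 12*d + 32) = (d^3 + 4*d^2 - 19*d + 14)/(d^2 - 12*d + 32)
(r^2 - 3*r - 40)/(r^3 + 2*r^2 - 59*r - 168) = (r + 5)/(r^2 + 10*r + 21)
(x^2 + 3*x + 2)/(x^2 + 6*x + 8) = (x + 1)/(x + 4)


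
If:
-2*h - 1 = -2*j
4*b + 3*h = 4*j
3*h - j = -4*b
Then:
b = 3/8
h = -1/2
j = 0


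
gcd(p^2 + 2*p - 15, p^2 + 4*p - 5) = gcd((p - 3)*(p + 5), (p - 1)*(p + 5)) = p + 5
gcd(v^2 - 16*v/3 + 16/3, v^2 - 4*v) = v - 4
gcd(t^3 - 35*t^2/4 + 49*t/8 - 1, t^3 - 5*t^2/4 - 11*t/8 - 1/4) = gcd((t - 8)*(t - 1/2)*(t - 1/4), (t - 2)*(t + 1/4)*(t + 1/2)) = 1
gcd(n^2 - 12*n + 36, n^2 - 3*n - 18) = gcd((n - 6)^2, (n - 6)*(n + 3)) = n - 6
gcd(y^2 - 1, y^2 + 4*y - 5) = y - 1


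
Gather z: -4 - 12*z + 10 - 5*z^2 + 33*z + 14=-5*z^2 + 21*z + 20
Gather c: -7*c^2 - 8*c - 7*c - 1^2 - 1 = -7*c^2 - 15*c - 2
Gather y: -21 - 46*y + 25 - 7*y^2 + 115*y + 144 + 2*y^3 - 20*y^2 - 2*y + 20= 2*y^3 - 27*y^2 + 67*y + 168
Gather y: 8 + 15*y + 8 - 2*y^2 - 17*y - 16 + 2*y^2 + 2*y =0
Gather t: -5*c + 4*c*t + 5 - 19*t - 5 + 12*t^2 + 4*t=-5*c + 12*t^2 + t*(4*c - 15)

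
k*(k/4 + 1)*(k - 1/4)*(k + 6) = k^4/4 + 39*k^3/16 + 43*k^2/8 - 3*k/2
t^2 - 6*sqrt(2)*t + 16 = (t - 4*sqrt(2))*(t - 2*sqrt(2))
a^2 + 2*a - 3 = (a - 1)*(a + 3)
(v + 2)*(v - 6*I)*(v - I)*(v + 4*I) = v^4 + 2*v^3 - 3*I*v^3 + 22*v^2 - 6*I*v^2 + 44*v - 24*I*v - 48*I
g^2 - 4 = (g - 2)*(g + 2)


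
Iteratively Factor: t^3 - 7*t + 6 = (t - 2)*(t^2 + 2*t - 3) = (t - 2)*(t - 1)*(t + 3)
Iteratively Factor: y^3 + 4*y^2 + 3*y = (y + 1)*(y^2 + 3*y) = (y + 1)*(y + 3)*(y)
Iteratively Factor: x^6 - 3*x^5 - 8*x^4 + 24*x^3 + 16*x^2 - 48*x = (x)*(x^5 - 3*x^4 - 8*x^3 + 24*x^2 + 16*x - 48) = x*(x + 2)*(x^4 - 5*x^3 + 2*x^2 + 20*x - 24) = x*(x + 2)^2*(x^3 - 7*x^2 + 16*x - 12) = x*(x - 2)*(x + 2)^2*(x^2 - 5*x + 6) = x*(x - 3)*(x - 2)*(x + 2)^2*(x - 2)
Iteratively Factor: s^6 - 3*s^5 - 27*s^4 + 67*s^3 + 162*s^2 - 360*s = (s + 4)*(s^5 - 7*s^4 + s^3 + 63*s^2 - 90*s) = (s - 5)*(s + 4)*(s^4 - 2*s^3 - 9*s^2 + 18*s) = (s - 5)*(s + 3)*(s + 4)*(s^3 - 5*s^2 + 6*s) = (s - 5)*(s - 2)*(s + 3)*(s + 4)*(s^2 - 3*s) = s*(s - 5)*(s - 2)*(s + 3)*(s + 4)*(s - 3)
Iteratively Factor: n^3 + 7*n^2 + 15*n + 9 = (n + 3)*(n^2 + 4*n + 3) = (n + 3)^2*(n + 1)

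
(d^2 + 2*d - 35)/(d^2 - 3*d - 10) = (d + 7)/(d + 2)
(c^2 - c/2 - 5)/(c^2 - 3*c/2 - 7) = (2*c - 5)/(2*c - 7)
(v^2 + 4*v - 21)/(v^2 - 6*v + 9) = (v + 7)/(v - 3)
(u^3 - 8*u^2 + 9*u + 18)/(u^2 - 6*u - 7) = (u^2 - 9*u + 18)/(u - 7)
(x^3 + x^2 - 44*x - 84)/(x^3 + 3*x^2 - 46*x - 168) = (x + 2)/(x + 4)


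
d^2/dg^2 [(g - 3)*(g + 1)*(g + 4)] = 6*g + 4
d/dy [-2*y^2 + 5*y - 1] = 5 - 4*y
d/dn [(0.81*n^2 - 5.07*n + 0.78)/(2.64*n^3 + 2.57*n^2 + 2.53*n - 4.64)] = (-2.1384*n^4 + 26.7696*n^3 + 8.9016*n^2 - 11.526*n + 21.5514)/(6.9696*n^6 + 13.5696*n^5 + 19.9633*n^4 - 11.495*n^3 - 17.4487*n^2 - 23.4784*n + 21.5296)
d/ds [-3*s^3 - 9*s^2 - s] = -9*s^2 - 18*s - 1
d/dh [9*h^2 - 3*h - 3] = 18*h - 3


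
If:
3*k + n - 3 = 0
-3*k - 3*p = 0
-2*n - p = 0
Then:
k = 6/7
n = 3/7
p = -6/7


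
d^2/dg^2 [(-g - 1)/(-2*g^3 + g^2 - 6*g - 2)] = 2*(4*(g + 1)*(3*g^2 - g + 3)^2 + (-6*g^2 + 2*g - (g + 1)*(6*g - 1) - 6)*(2*g^3 - g^2 + 6*g + 2))/(2*g^3 - g^2 + 6*g + 2)^3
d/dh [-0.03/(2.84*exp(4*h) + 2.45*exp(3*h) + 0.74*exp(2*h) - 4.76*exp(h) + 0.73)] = (0.3408*exp(3*h) + 0.2205*exp(2*h) + 0.0444*exp(h) - 0.1428)*exp(h)/(2.84*exp(4*h) + 2.45*exp(3*h) + 0.74*exp(2*h) - 4.76*exp(h) + 0.73)^2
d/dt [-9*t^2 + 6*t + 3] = 6 - 18*t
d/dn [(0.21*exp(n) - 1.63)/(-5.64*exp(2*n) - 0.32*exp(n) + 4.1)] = (1.1844*exp(2*n) - 18.3864*exp(n) + 0.3394)*exp(n)/(31.8096*exp(4*n) + 3.6096*exp(3*n) - 46.1456*exp(2*n) - 2.624*exp(n) + 16.81)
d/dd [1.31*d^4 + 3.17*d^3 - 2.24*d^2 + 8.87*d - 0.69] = 5.24*d^3 + 9.51*d^2 - 4.48*d + 8.87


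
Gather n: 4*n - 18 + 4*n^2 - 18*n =4*n^2 - 14*n - 18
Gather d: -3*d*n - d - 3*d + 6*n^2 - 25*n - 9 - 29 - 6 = d*(-3*n - 4) + 6*n^2 - 25*n - 44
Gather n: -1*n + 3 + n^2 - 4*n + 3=n^2 - 5*n + 6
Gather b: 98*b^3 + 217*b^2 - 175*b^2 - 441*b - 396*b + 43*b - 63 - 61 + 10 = 98*b^3 + 42*b^2 - 794*b - 114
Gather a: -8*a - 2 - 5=-8*a - 7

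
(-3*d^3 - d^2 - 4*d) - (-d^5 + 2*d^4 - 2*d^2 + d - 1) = d^5 - 2*d^4 - 3*d^3 + d^2 - 5*d + 1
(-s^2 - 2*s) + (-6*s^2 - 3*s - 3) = -7*s^2 - 5*s - 3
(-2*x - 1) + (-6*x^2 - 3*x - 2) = -6*x^2 - 5*x - 3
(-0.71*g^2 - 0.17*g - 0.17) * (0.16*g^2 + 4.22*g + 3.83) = -0.1136*g^4 - 3.0234*g^3 - 3.4639*g^2 - 1.3685*g - 0.6511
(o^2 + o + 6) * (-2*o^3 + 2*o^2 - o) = -2*o^5 - 11*o^3 + 11*o^2 - 6*o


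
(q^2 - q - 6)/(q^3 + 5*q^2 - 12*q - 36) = 1/(q + 6)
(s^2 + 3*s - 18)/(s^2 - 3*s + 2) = (s^2 + 3*s - 18)/(s^2 - 3*s + 2)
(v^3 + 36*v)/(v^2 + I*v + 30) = v*(v - 6*I)/(v - 5*I)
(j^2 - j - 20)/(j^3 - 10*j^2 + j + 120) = (j + 4)/(j^2 - 5*j - 24)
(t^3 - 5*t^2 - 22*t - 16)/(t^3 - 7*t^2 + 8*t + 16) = (t^2 - 6*t - 16)/(t^2 - 8*t + 16)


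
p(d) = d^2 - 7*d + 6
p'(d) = 2*d - 7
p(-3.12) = 37.57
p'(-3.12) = -13.24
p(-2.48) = 29.51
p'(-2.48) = -11.96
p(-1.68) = 20.58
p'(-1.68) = -10.36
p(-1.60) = 19.76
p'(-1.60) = -10.20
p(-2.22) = 26.47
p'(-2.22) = -11.44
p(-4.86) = 63.64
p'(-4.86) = -16.72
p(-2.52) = 29.99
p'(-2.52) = -12.04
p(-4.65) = 60.17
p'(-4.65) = -16.30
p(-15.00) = 336.00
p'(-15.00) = -37.00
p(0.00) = 6.00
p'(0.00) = -7.00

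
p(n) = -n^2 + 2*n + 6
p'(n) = 2 - 2*n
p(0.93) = 7.00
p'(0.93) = 0.14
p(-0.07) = 5.86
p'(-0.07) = 2.14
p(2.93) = 3.28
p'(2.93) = -3.86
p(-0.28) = 5.36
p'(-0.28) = 2.56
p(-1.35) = 1.48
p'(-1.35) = 4.70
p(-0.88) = 3.47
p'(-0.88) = 3.76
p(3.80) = -0.84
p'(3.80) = -5.60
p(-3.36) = -12.01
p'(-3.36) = 8.72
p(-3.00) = -9.00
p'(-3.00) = 8.00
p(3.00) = 3.00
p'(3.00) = -4.00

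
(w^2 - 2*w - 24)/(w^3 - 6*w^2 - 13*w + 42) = (w^2 - 2*w - 24)/(w^3 - 6*w^2 - 13*w + 42)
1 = 1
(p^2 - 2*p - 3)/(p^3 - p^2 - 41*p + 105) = (p + 1)/(p^2 + 2*p - 35)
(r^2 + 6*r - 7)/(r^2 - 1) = (r + 7)/(r + 1)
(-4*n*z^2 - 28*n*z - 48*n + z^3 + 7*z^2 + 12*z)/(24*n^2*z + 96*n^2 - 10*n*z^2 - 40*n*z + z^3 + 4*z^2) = (z + 3)/(-6*n + z)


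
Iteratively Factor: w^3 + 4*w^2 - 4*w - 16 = (w - 2)*(w^2 + 6*w + 8) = (w - 2)*(w + 2)*(w + 4)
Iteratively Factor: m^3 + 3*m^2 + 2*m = (m + 1)*(m^2 + 2*m) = m*(m + 1)*(m + 2)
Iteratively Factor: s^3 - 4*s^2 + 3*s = (s - 3)*(s^2 - s) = s*(s - 3)*(s - 1)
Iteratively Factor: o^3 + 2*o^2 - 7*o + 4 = (o - 1)*(o^2 + 3*o - 4) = (o - 1)*(o + 4)*(o - 1)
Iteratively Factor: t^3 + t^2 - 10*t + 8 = (t + 4)*(t^2 - 3*t + 2) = (t - 1)*(t + 4)*(t - 2)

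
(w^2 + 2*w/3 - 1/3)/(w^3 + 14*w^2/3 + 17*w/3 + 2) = (3*w - 1)/(3*w^2 + 11*w + 6)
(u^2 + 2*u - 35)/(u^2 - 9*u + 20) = (u + 7)/(u - 4)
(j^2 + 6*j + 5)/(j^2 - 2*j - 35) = (j + 1)/(j - 7)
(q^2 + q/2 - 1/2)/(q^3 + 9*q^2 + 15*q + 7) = (q - 1/2)/(q^2 + 8*q + 7)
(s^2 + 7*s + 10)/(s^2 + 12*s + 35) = (s + 2)/(s + 7)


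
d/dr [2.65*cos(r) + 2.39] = -2.65*sin(r)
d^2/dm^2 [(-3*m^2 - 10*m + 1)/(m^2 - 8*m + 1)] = 4*(-17*m^3 + 6*m^2 + 3*m - 10)/(m^6 - 24*m^5 + 195*m^4 - 560*m^3 + 195*m^2 - 24*m + 1)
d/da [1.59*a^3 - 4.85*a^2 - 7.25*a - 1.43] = 4.77*a^2 - 9.7*a - 7.25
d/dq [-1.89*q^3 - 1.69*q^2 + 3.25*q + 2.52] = -5.67*q^2 - 3.38*q + 3.25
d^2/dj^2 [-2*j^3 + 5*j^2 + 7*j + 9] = 10 - 12*j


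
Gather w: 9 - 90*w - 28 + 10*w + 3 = -80*w - 16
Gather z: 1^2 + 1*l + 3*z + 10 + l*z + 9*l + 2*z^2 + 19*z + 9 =10*l + 2*z^2 + z*(l + 22) + 20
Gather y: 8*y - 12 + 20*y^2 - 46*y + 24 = 20*y^2 - 38*y + 12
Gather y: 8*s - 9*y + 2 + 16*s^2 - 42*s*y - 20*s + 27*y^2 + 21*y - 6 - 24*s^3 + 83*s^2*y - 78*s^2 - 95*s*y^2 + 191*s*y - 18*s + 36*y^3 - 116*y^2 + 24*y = -24*s^3 - 62*s^2 - 30*s + 36*y^3 + y^2*(-95*s - 89) + y*(83*s^2 + 149*s + 36) - 4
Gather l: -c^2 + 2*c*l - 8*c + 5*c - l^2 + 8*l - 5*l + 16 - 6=-c^2 - 3*c - l^2 + l*(2*c + 3) + 10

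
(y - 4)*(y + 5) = y^2 + y - 20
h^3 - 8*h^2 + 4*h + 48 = (h - 6)*(h - 4)*(h + 2)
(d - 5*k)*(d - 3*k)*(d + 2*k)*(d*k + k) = d^4*k - 6*d^3*k^2 + d^3*k - d^2*k^3 - 6*d^2*k^2 + 30*d*k^4 - d*k^3 + 30*k^4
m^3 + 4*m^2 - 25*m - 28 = (m - 4)*(m + 1)*(m + 7)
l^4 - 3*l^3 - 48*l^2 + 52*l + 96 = (l - 8)*(l - 2)*(l + 1)*(l + 6)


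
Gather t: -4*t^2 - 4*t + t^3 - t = t^3 - 4*t^2 - 5*t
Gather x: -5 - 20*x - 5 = -20*x - 10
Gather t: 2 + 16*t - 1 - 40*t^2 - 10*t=-40*t^2 + 6*t + 1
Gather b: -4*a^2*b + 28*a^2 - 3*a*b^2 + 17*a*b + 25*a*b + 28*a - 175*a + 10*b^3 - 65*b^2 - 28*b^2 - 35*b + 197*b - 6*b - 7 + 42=28*a^2 - 147*a + 10*b^3 + b^2*(-3*a - 93) + b*(-4*a^2 + 42*a + 156) + 35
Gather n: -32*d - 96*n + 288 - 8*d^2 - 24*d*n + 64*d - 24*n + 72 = -8*d^2 + 32*d + n*(-24*d - 120) + 360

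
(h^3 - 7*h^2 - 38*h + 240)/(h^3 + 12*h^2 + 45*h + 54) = (h^2 - 13*h + 40)/(h^2 + 6*h + 9)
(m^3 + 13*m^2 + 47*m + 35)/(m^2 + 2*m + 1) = (m^2 + 12*m + 35)/(m + 1)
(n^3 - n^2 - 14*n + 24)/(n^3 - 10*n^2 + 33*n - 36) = (n^2 + 2*n - 8)/(n^2 - 7*n + 12)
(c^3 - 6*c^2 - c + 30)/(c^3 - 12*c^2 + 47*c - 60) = (c + 2)/(c - 4)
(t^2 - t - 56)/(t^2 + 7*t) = (t - 8)/t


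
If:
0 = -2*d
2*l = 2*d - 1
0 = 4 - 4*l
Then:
No Solution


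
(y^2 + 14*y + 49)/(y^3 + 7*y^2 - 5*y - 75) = (y^2 + 14*y + 49)/(y^3 + 7*y^2 - 5*y - 75)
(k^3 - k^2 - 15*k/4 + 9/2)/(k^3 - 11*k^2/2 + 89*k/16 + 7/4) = 4*(4*k^3 - 4*k^2 - 15*k + 18)/(16*k^3 - 88*k^2 + 89*k + 28)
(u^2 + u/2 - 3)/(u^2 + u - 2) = (u - 3/2)/(u - 1)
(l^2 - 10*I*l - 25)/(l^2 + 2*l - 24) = (l^2 - 10*I*l - 25)/(l^2 + 2*l - 24)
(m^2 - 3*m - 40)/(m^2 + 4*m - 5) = (m - 8)/(m - 1)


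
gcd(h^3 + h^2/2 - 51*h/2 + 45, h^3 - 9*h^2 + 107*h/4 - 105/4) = h^2 - 11*h/2 + 15/2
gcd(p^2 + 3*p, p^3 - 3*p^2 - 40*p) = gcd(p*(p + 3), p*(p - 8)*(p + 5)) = p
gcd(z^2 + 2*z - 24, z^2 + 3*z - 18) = z + 6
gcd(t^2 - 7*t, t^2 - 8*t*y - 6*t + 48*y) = 1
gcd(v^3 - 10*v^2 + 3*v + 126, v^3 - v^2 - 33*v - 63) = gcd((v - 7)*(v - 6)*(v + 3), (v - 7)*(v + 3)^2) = v^2 - 4*v - 21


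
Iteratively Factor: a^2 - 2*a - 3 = (a + 1)*(a - 3)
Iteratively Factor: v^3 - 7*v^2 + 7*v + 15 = (v - 5)*(v^2 - 2*v - 3) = (v - 5)*(v + 1)*(v - 3)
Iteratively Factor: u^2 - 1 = (u - 1)*(u + 1)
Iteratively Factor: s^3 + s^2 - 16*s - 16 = (s + 4)*(s^2 - 3*s - 4) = (s - 4)*(s + 4)*(s + 1)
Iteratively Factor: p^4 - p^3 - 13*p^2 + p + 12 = (p + 1)*(p^3 - 2*p^2 - 11*p + 12) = (p - 4)*(p + 1)*(p^2 + 2*p - 3) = (p - 4)*(p - 1)*(p + 1)*(p + 3)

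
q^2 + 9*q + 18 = (q + 3)*(q + 6)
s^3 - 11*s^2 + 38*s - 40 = (s - 5)*(s - 4)*(s - 2)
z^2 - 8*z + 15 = (z - 5)*(z - 3)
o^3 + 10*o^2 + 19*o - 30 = (o - 1)*(o + 5)*(o + 6)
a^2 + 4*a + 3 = (a + 1)*(a + 3)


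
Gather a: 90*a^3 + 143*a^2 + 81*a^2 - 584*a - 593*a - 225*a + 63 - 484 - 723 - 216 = 90*a^3 + 224*a^2 - 1402*a - 1360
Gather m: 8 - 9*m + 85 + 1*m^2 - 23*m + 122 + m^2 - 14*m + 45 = 2*m^2 - 46*m + 260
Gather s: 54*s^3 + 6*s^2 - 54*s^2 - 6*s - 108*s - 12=54*s^3 - 48*s^2 - 114*s - 12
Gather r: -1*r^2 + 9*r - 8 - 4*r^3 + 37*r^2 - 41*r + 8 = -4*r^3 + 36*r^2 - 32*r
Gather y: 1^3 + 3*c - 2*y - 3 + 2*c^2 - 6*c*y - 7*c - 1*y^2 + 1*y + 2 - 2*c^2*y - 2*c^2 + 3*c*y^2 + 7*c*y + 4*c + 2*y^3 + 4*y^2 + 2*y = 2*y^3 + y^2*(3*c + 3) + y*(-2*c^2 + c + 1)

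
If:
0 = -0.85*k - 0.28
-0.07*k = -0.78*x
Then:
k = -0.33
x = -0.03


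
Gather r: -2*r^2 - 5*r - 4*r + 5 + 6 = -2*r^2 - 9*r + 11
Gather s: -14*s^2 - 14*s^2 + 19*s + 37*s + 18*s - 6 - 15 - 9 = -28*s^2 + 74*s - 30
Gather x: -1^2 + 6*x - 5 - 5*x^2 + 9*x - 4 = -5*x^2 + 15*x - 10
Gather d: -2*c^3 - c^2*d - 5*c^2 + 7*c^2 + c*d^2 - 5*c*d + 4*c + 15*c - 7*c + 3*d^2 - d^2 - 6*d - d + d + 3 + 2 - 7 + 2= -2*c^3 + 2*c^2 + 12*c + d^2*(c + 2) + d*(-c^2 - 5*c - 6)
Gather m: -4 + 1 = -3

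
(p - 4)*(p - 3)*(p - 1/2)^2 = p^4 - 8*p^3 + 77*p^2/4 - 55*p/4 + 3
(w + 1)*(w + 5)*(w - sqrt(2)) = w^3 - sqrt(2)*w^2 + 6*w^2 - 6*sqrt(2)*w + 5*w - 5*sqrt(2)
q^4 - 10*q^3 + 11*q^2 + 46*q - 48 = (q - 8)*(q - 3)*(q - 1)*(q + 2)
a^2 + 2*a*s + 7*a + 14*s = (a + 7)*(a + 2*s)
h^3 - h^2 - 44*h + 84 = (h - 6)*(h - 2)*(h + 7)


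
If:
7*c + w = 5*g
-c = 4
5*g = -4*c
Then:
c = -4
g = 16/5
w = 44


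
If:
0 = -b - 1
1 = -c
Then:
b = -1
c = -1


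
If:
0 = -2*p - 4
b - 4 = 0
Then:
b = 4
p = -2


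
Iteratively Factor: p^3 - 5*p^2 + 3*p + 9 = (p - 3)*(p^2 - 2*p - 3) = (p - 3)*(p + 1)*(p - 3)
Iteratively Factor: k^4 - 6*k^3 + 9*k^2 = (k - 3)*(k^3 - 3*k^2) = k*(k - 3)*(k^2 - 3*k) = k^2*(k - 3)*(k - 3)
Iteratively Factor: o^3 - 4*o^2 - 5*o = (o + 1)*(o^2 - 5*o) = o*(o + 1)*(o - 5)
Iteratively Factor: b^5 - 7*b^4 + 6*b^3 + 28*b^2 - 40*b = (b - 2)*(b^4 - 5*b^3 - 4*b^2 + 20*b) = b*(b - 2)*(b^3 - 5*b^2 - 4*b + 20) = b*(b - 2)*(b + 2)*(b^2 - 7*b + 10) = b*(b - 2)^2*(b + 2)*(b - 5)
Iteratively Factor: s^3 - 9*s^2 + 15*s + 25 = (s - 5)*(s^2 - 4*s - 5) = (s - 5)^2*(s + 1)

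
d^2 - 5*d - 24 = (d - 8)*(d + 3)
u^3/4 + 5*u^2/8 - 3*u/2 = u*(u/4 + 1)*(u - 3/2)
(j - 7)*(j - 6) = j^2 - 13*j + 42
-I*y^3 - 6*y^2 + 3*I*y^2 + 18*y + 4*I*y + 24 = (y - 4)*(y - 6*I)*(-I*y - I)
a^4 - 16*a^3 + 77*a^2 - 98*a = a*(a - 7)^2*(a - 2)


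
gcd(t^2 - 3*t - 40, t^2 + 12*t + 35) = t + 5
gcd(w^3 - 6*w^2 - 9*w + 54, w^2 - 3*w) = w - 3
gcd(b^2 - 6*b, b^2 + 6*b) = b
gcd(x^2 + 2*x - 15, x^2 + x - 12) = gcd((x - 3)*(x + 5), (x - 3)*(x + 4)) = x - 3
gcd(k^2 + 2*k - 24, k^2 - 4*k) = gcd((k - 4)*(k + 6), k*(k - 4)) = k - 4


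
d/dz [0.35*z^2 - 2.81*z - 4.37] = 0.7*z - 2.81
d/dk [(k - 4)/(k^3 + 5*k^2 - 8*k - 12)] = (k^3 + 5*k^2 - 8*k - (k - 4)*(3*k^2 + 10*k - 8) - 12)/(k^3 + 5*k^2 - 8*k - 12)^2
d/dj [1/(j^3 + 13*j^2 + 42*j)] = (-3*j^2 - 26*j - 42)/(j^2*(j^2 + 13*j + 42)^2)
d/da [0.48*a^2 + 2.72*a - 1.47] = 0.96*a + 2.72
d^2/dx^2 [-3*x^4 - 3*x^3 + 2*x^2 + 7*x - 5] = -36*x^2 - 18*x + 4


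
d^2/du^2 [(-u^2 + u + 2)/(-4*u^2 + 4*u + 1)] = 14*(-12*u^2 + 12*u - 5)/(64*u^6 - 192*u^5 + 144*u^4 + 32*u^3 - 36*u^2 - 12*u - 1)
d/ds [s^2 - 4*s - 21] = 2*s - 4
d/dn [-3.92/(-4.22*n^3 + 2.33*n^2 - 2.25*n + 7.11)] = (-49.6272*n^2 + 18.2672*n - 8.82)/(4.22*n^3 - 2.33*n^2 + 2.25*n - 7.11)^2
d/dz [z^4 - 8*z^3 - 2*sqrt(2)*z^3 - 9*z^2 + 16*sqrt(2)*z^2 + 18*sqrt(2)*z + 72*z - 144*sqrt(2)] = 4*z^3 - 24*z^2 - 6*sqrt(2)*z^2 - 18*z + 32*sqrt(2)*z + 18*sqrt(2) + 72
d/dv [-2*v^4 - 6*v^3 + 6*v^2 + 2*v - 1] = -8*v^3 - 18*v^2 + 12*v + 2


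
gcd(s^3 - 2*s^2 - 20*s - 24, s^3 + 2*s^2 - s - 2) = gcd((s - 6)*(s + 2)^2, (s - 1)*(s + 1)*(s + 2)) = s + 2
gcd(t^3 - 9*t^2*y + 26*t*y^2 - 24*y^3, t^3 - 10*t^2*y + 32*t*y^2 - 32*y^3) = t^2 - 6*t*y + 8*y^2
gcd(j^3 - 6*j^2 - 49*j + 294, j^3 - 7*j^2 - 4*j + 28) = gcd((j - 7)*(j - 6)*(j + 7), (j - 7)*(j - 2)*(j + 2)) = j - 7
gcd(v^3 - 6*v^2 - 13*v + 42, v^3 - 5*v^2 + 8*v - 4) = v - 2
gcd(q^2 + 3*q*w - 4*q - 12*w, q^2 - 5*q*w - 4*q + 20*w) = q - 4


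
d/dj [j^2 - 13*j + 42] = 2*j - 13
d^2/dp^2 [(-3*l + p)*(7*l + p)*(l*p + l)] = 2*l*(4*l + 3*p + 1)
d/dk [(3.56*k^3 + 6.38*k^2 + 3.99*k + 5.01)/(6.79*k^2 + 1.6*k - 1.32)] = (24.1724*k^4 + 11.392*k^3 - 30.9817*k^2 - 84.879*k - 13.2828)/(46.1041*k^4 + 21.728*k^3 - 15.3656*k^2 - 4.224*k + 1.7424)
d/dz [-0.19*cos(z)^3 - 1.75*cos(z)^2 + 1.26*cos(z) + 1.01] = (0.57*cos(z)^2 + 3.5*cos(z) - 1.26)*sin(z)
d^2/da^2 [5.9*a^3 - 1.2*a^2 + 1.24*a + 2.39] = 35.4*a - 2.4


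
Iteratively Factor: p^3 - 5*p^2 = (p)*(p^2 - 5*p) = p*(p - 5)*(p)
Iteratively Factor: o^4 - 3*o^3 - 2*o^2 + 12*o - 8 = (o - 2)*(o^3 - o^2 - 4*o + 4) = (o - 2)*(o - 1)*(o^2 - 4) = (o - 2)*(o - 1)*(o + 2)*(o - 2)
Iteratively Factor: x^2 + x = (x)*(x + 1)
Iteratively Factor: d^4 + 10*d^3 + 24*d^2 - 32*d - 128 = (d - 2)*(d^3 + 12*d^2 + 48*d + 64) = (d - 2)*(d + 4)*(d^2 + 8*d + 16) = (d - 2)*(d + 4)^2*(d + 4)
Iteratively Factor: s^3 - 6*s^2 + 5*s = (s - 1)*(s^2 - 5*s) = (s - 5)*(s - 1)*(s)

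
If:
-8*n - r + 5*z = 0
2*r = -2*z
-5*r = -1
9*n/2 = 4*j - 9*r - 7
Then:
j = 65/32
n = -3/20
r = 1/5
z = -1/5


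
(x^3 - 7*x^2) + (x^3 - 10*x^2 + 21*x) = 2*x^3 - 17*x^2 + 21*x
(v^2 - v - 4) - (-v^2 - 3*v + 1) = 2*v^2 + 2*v - 5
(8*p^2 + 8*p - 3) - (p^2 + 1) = 7*p^2 + 8*p - 4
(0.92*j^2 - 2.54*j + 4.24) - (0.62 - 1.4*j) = 0.92*j^2 - 1.14*j + 3.62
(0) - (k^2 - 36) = 36 - k^2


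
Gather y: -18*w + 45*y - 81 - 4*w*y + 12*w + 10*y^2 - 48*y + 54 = -6*w + 10*y^2 + y*(-4*w - 3) - 27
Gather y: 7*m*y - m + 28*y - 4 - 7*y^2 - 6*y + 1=-m - 7*y^2 + y*(7*m + 22) - 3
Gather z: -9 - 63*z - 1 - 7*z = -70*z - 10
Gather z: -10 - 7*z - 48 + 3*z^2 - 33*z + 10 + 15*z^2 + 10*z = 18*z^2 - 30*z - 48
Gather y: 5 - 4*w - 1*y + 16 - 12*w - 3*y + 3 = -16*w - 4*y + 24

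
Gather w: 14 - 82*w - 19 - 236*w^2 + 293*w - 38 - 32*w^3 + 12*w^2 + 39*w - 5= -32*w^3 - 224*w^2 + 250*w - 48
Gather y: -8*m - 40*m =-48*m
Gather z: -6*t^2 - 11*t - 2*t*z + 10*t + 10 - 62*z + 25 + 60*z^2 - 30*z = -6*t^2 - t + 60*z^2 + z*(-2*t - 92) + 35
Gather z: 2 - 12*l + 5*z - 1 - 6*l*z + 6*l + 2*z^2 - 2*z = -6*l + 2*z^2 + z*(3 - 6*l) + 1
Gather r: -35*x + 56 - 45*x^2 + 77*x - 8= -45*x^2 + 42*x + 48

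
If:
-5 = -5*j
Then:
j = 1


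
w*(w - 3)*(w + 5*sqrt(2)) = w^3 - 3*w^2 + 5*sqrt(2)*w^2 - 15*sqrt(2)*w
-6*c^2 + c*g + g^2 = (-2*c + g)*(3*c + g)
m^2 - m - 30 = (m - 6)*(m + 5)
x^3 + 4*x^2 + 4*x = x*(x + 2)^2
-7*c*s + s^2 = s*(-7*c + s)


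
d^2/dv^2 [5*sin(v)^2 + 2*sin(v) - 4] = -2*sin(v) + 10*cos(2*v)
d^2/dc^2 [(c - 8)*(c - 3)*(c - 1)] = 6*c - 24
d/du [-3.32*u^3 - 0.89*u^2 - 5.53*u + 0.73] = -9.96*u^2 - 1.78*u - 5.53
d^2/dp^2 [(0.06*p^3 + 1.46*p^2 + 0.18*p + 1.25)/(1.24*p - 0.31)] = (0.184512*p^3 - 0.138383999999997*p^2 + 0.0345959999999998*p + 4.262996)/(1.906624*p^3 - 1.429968*p^2 + 0.357492*p - 0.029791)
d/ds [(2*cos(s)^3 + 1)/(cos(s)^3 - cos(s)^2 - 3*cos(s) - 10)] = (-(3*sin(s)^2 + 2*cos(s))*(2*cos(s)^3 + 1) + 6*(-cos(s)^3 + cos(s)^2 + 3*cos(s) + 10)*cos(s)^2)*sin(s)/(-cos(s)^3 + cos(s)^2 + 3*cos(s) + 10)^2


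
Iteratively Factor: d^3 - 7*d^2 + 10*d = (d - 5)*(d^2 - 2*d) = (d - 5)*(d - 2)*(d)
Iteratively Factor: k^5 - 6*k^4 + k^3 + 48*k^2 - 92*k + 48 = (k - 2)*(k^4 - 4*k^3 - 7*k^2 + 34*k - 24) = (k - 4)*(k - 2)*(k^3 - 7*k + 6) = (k - 4)*(k - 2)*(k + 3)*(k^2 - 3*k + 2) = (k - 4)*(k - 2)^2*(k + 3)*(k - 1)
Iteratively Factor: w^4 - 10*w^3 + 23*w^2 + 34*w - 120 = (w - 3)*(w^3 - 7*w^2 + 2*w + 40) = (w - 4)*(w - 3)*(w^2 - 3*w - 10) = (w - 4)*(w - 3)*(w + 2)*(w - 5)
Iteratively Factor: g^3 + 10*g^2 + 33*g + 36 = (g + 3)*(g^2 + 7*g + 12) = (g + 3)^2*(g + 4)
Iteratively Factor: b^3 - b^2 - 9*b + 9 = (b - 3)*(b^2 + 2*b - 3) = (b - 3)*(b + 3)*(b - 1)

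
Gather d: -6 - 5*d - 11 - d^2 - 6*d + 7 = -d^2 - 11*d - 10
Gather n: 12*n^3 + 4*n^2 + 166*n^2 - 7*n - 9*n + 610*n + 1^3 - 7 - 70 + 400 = 12*n^3 + 170*n^2 + 594*n + 324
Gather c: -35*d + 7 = 7 - 35*d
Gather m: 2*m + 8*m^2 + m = 8*m^2 + 3*m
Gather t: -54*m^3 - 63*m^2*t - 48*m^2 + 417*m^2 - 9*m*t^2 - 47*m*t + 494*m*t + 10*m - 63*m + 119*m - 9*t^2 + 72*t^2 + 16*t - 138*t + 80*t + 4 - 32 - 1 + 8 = -54*m^3 + 369*m^2 + 66*m + t^2*(63 - 9*m) + t*(-63*m^2 + 447*m - 42) - 21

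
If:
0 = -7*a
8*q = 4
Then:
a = 0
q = 1/2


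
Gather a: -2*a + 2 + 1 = 3 - 2*a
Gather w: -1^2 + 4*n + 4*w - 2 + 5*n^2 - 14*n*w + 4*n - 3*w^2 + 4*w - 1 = 5*n^2 + 8*n - 3*w^2 + w*(8 - 14*n) - 4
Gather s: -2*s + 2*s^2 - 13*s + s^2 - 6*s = 3*s^2 - 21*s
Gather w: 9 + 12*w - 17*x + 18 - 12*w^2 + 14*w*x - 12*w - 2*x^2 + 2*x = -12*w^2 + 14*w*x - 2*x^2 - 15*x + 27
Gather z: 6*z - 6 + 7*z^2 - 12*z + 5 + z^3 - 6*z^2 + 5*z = z^3 + z^2 - z - 1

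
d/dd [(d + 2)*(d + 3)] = 2*d + 5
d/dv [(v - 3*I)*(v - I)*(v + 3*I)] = 3*v^2 - 2*I*v + 9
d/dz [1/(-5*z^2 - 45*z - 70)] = (2*z + 9)/(5*(z^2 + 9*z + 14)^2)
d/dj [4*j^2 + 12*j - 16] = 8*j + 12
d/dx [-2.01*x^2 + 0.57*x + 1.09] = 0.57 - 4.02*x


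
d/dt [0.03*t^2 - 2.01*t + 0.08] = 0.06*t - 2.01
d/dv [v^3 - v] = 3*v^2 - 1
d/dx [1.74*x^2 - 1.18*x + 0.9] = 3.48*x - 1.18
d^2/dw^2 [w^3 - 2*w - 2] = 6*w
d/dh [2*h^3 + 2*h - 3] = 6*h^2 + 2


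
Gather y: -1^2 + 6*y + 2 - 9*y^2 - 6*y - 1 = -9*y^2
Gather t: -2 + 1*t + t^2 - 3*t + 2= t^2 - 2*t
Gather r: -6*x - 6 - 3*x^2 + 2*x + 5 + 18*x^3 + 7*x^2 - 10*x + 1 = 18*x^3 + 4*x^2 - 14*x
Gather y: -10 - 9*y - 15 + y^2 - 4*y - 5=y^2 - 13*y - 30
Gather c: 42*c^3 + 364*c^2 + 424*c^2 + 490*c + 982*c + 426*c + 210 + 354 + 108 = 42*c^3 + 788*c^2 + 1898*c + 672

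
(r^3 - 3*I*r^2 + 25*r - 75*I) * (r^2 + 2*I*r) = r^5 - I*r^4 + 31*r^3 - 25*I*r^2 + 150*r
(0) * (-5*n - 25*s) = 0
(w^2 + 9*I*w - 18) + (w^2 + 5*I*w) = 2*w^2 + 14*I*w - 18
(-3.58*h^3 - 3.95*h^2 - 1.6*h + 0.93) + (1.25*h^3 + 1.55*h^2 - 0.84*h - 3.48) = -2.33*h^3 - 2.4*h^2 - 2.44*h - 2.55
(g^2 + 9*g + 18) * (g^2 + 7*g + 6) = g^4 + 16*g^3 + 87*g^2 + 180*g + 108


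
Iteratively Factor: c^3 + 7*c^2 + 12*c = (c)*(c^2 + 7*c + 12) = c*(c + 4)*(c + 3)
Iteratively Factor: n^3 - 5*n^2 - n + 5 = (n + 1)*(n^2 - 6*n + 5) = (n - 1)*(n + 1)*(n - 5)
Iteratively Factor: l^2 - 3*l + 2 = (l - 1)*(l - 2)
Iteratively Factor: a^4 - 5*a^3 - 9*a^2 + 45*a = (a)*(a^3 - 5*a^2 - 9*a + 45) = a*(a + 3)*(a^2 - 8*a + 15) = a*(a - 3)*(a + 3)*(a - 5)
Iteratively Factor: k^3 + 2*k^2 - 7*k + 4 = (k - 1)*(k^2 + 3*k - 4) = (k - 1)*(k + 4)*(k - 1)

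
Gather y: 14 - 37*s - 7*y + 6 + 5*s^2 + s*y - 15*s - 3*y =5*s^2 - 52*s + y*(s - 10) + 20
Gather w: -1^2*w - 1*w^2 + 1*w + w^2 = 0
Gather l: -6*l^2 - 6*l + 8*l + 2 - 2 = -6*l^2 + 2*l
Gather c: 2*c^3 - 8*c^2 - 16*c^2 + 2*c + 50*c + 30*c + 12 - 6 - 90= 2*c^3 - 24*c^2 + 82*c - 84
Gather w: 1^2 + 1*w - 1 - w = 0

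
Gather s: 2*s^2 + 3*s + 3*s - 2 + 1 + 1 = 2*s^2 + 6*s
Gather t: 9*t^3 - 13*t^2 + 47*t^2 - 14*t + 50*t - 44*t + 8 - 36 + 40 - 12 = 9*t^3 + 34*t^2 - 8*t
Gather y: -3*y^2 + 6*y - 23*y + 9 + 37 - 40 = -3*y^2 - 17*y + 6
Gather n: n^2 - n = n^2 - n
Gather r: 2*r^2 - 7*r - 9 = 2*r^2 - 7*r - 9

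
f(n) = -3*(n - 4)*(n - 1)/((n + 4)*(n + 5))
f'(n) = 3*(n - 4)*(n - 1)/((n + 4)*(n + 5)^2) + 3*(n - 4)*(n - 1)/((n + 4)^2*(n + 5)) - 3*(n - 4)/((n + 4)*(n + 5)) - 3*(n - 1)/((n + 4)*(n + 5))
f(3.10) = 0.10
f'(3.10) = -0.09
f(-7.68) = -30.84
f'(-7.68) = -13.69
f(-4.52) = 565.27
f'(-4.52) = -259.34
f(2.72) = 0.13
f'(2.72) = -0.06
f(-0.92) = -2.26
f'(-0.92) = 2.92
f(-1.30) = -3.66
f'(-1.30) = 4.63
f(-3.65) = -225.86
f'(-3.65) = 890.70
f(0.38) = -0.29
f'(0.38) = 0.66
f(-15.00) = -8.29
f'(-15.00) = -0.63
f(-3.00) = -42.00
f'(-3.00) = 79.50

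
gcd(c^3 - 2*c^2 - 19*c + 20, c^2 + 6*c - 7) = c - 1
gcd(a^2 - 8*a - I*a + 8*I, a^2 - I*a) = a - I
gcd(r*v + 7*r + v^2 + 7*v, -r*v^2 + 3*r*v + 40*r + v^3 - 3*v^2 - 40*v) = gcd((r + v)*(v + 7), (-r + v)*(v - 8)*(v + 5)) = 1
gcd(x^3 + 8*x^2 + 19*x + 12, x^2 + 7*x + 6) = x + 1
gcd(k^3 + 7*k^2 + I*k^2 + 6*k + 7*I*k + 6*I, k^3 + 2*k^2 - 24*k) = k + 6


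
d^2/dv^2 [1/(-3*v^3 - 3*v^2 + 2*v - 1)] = 2*(3*(3*v + 1)*(3*v^3 + 3*v^2 - 2*v + 1) - (9*v^2 + 6*v - 2)^2)/(3*v^3 + 3*v^2 - 2*v + 1)^3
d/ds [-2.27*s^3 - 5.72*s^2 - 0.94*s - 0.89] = -6.81*s^2 - 11.44*s - 0.94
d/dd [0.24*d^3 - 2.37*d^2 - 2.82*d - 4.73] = 0.72*d^2 - 4.74*d - 2.82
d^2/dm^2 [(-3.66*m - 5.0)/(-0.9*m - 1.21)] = (8.88178419700125e-16*m + 0.128520000000002)/(0.9*m + 1.21)^3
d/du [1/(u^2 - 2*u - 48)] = 2*(1 - u)/(-u^2 + 2*u + 48)^2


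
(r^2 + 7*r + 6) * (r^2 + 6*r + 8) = r^4 + 13*r^3 + 56*r^2 + 92*r + 48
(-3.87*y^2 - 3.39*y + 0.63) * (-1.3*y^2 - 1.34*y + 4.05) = 5.031*y^4 + 9.5928*y^3 - 11.9499*y^2 - 14.5737*y + 2.5515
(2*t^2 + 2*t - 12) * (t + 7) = 2*t^3 + 16*t^2 + 2*t - 84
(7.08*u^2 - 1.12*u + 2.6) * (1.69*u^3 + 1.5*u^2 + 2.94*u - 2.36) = 11.9652*u^5 + 8.7272*u^4 + 23.5292*u^3 - 16.1016*u^2 + 10.2872*u - 6.136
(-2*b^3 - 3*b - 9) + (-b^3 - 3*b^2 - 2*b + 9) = -3*b^3 - 3*b^2 - 5*b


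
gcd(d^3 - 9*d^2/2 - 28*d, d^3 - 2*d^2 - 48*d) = d^2 - 8*d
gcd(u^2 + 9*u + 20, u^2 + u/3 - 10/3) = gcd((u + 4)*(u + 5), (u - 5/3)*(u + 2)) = 1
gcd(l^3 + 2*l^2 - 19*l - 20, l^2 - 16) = l - 4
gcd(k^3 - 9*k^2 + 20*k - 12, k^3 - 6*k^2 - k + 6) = k^2 - 7*k + 6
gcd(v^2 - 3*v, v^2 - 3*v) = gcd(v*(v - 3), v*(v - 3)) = v^2 - 3*v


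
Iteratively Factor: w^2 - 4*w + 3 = (w - 1)*(w - 3)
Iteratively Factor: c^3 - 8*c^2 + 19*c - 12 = (c - 1)*(c^2 - 7*c + 12) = (c - 4)*(c - 1)*(c - 3)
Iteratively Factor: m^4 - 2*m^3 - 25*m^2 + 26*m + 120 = (m - 3)*(m^3 + m^2 - 22*m - 40) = (m - 3)*(m + 2)*(m^2 - m - 20) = (m - 3)*(m + 2)*(m + 4)*(m - 5)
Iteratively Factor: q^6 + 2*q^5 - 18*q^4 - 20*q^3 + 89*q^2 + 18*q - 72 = (q - 3)*(q^5 + 5*q^4 - 3*q^3 - 29*q^2 + 2*q + 24) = (q - 3)*(q + 3)*(q^4 + 2*q^3 - 9*q^2 - 2*q + 8) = (q - 3)*(q - 1)*(q + 3)*(q^3 + 3*q^2 - 6*q - 8) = (q - 3)*(q - 2)*(q - 1)*(q + 3)*(q^2 + 5*q + 4) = (q - 3)*(q - 2)*(q - 1)*(q + 1)*(q + 3)*(q + 4)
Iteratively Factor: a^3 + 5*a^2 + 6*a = (a + 2)*(a^2 + 3*a) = (a + 2)*(a + 3)*(a)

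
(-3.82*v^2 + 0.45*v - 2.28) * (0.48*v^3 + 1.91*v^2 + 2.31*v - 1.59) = -1.8336*v^5 - 7.0802*v^4 - 9.0591*v^3 + 2.7585*v^2 - 5.9823*v + 3.6252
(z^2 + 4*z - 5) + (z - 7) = z^2 + 5*z - 12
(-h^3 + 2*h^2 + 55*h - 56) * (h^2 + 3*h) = -h^5 - h^4 + 61*h^3 + 109*h^2 - 168*h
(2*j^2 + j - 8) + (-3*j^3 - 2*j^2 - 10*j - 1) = -3*j^3 - 9*j - 9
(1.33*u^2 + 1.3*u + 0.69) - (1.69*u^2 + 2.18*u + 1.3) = -0.36*u^2 - 0.88*u - 0.61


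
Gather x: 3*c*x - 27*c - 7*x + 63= -27*c + x*(3*c - 7) + 63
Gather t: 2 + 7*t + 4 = 7*t + 6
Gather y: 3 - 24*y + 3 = 6 - 24*y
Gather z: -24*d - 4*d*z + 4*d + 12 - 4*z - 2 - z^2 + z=-20*d - z^2 + z*(-4*d - 3) + 10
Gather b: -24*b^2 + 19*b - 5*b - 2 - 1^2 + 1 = -24*b^2 + 14*b - 2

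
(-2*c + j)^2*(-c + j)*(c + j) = -4*c^4 + 4*c^3*j + 3*c^2*j^2 - 4*c*j^3 + j^4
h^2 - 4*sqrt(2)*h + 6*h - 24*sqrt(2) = (h + 6)*(h - 4*sqrt(2))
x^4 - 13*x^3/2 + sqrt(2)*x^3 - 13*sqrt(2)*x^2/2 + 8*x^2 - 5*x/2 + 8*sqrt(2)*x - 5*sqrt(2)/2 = (x - 5)*(x - 1)*(x - 1/2)*(x + sqrt(2))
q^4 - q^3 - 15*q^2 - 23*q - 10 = (q - 5)*(q + 1)^2*(q + 2)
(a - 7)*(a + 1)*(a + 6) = a^3 - 43*a - 42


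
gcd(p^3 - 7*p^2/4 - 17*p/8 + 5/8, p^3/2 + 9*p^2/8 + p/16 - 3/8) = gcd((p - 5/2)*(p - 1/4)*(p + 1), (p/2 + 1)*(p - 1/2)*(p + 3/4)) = 1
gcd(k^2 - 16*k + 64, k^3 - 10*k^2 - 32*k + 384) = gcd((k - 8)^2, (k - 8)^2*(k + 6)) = k^2 - 16*k + 64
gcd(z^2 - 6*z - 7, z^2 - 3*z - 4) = z + 1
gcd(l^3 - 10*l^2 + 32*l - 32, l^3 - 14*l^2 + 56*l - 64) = l^2 - 6*l + 8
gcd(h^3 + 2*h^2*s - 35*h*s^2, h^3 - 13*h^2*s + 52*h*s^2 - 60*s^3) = -h + 5*s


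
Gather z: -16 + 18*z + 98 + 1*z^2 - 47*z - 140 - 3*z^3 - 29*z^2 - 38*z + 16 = -3*z^3 - 28*z^2 - 67*z - 42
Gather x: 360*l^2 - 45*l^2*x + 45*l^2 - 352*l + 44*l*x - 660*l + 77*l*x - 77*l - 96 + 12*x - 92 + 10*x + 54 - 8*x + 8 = 405*l^2 - 1089*l + x*(-45*l^2 + 121*l + 14) - 126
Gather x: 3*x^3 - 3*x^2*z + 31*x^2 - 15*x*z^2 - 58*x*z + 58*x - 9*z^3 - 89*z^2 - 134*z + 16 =3*x^3 + x^2*(31 - 3*z) + x*(-15*z^2 - 58*z + 58) - 9*z^3 - 89*z^2 - 134*z + 16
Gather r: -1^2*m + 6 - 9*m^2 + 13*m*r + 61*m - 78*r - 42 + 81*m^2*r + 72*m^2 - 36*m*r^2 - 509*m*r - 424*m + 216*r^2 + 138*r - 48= 63*m^2 - 364*m + r^2*(216 - 36*m) + r*(81*m^2 - 496*m + 60) - 84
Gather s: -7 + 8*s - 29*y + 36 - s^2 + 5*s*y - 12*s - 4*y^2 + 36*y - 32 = -s^2 + s*(5*y - 4) - 4*y^2 + 7*y - 3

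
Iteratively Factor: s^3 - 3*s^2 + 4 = (s + 1)*(s^2 - 4*s + 4) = (s - 2)*(s + 1)*(s - 2)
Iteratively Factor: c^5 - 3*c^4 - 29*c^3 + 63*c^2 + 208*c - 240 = (c - 4)*(c^4 + c^3 - 25*c^2 - 37*c + 60) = (c - 5)*(c - 4)*(c^3 + 6*c^2 + 5*c - 12) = (c - 5)*(c - 4)*(c + 3)*(c^2 + 3*c - 4) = (c - 5)*(c - 4)*(c - 1)*(c + 3)*(c + 4)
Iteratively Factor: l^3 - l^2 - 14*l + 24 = (l - 3)*(l^2 + 2*l - 8) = (l - 3)*(l + 4)*(l - 2)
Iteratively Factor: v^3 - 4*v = (v)*(v^2 - 4) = v*(v + 2)*(v - 2)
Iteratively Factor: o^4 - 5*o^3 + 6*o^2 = (o - 3)*(o^3 - 2*o^2) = (o - 3)*(o - 2)*(o^2) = o*(o - 3)*(o - 2)*(o)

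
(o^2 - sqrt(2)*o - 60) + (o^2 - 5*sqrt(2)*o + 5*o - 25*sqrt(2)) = 2*o^2 - 6*sqrt(2)*o + 5*o - 60 - 25*sqrt(2)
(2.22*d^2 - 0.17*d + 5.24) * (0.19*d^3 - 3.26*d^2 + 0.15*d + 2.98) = 0.4218*d^5 - 7.2695*d^4 + 1.8828*d^3 - 10.4923*d^2 + 0.2794*d + 15.6152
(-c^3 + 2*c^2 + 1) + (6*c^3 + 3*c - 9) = 5*c^3 + 2*c^2 + 3*c - 8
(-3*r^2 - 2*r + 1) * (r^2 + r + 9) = -3*r^4 - 5*r^3 - 28*r^2 - 17*r + 9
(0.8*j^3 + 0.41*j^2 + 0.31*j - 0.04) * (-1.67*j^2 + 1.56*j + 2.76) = -1.336*j^5 + 0.5633*j^4 + 2.3299*j^3 + 1.682*j^2 + 0.7932*j - 0.1104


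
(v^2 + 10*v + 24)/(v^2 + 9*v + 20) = (v + 6)/(v + 5)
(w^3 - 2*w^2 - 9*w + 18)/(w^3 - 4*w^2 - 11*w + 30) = (w - 3)/(w - 5)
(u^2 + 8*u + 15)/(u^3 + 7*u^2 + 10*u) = (u + 3)/(u*(u + 2))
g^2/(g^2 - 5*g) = g/(g - 5)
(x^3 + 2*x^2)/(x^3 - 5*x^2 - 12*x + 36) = x^2*(x + 2)/(x^3 - 5*x^2 - 12*x + 36)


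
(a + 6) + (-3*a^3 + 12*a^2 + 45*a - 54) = -3*a^3 + 12*a^2 + 46*a - 48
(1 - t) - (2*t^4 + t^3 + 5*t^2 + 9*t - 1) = -2*t^4 - t^3 - 5*t^2 - 10*t + 2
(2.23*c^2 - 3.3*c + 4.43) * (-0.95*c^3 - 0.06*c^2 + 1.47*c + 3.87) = -2.1185*c^5 + 3.0012*c^4 - 0.7324*c^3 + 3.5133*c^2 - 6.2589*c + 17.1441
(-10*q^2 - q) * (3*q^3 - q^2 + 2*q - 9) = -30*q^5 + 7*q^4 - 19*q^3 + 88*q^2 + 9*q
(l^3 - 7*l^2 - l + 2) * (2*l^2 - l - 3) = 2*l^5 - 15*l^4 + 2*l^3 + 26*l^2 + l - 6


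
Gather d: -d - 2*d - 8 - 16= -3*d - 24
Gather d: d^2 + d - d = d^2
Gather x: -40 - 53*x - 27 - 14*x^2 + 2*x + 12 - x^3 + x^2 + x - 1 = -x^3 - 13*x^2 - 50*x - 56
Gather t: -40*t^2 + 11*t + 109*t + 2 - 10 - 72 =-40*t^2 + 120*t - 80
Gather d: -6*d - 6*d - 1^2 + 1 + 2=2 - 12*d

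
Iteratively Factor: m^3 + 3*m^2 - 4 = (m + 2)*(m^2 + m - 2) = (m - 1)*(m + 2)*(m + 2)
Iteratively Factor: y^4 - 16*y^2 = (y)*(y^3 - 16*y) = y^2*(y^2 - 16) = y^2*(y + 4)*(y - 4)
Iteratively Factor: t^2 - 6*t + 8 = (t - 2)*(t - 4)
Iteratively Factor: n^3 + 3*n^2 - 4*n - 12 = (n + 2)*(n^2 + n - 6) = (n - 2)*(n + 2)*(n + 3)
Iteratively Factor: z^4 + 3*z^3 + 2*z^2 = (z)*(z^3 + 3*z^2 + 2*z) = z*(z + 1)*(z^2 + 2*z) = z*(z + 1)*(z + 2)*(z)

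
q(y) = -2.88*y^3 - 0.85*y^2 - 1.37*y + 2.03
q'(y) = -8.64*y^2 - 1.7*y - 1.37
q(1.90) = -23.40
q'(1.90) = -35.79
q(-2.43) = 41.66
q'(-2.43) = -48.26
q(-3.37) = 107.22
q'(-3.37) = -93.76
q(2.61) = -58.54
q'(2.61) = -64.66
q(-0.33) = 2.49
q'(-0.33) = -1.75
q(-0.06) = 2.11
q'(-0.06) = -1.30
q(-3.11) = 84.70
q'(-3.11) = -79.65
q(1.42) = -9.88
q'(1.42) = -21.21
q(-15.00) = 9551.33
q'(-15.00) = -1919.87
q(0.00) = 2.03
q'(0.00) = -1.37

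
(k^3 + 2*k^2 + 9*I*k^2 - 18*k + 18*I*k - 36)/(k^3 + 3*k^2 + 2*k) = (k^2 + 9*I*k - 18)/(k*(k + 1))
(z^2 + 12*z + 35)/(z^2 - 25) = (z + 7)/(z - 5)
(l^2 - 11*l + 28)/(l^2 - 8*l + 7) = (l - 4)/(l - 1)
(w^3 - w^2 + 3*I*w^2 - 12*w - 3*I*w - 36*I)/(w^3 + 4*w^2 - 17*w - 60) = (w + 3*I)/(w + 5)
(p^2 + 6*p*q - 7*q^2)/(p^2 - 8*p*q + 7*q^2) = (p + 7*q)/(p - 7*q)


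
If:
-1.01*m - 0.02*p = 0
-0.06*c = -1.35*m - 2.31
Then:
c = 38.5 - 0.445544554455446*p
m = -0.0198019801980198*p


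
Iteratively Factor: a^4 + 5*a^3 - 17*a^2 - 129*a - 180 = (a + 3)*(a^3 + 2*a^2 - 23*a - 60) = (a - 5)*(a + 3)*(a^2 + 7*a + 12) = (a - 5)*(a + 3)^2*(a + 4)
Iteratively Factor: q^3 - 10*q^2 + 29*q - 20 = (q - 4)*(q^2 - 6*q + 5) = (q - 5)*(q - 4)*(q - 1)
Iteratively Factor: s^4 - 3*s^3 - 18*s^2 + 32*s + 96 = (s + 2)*(s^3 - 5*s^2 - 8*s + 48) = (s + 2)*(s + 3)*(s^2 - 8*s + 16) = (s - 4)*(s + 2)*(s + 3)*(s - 4)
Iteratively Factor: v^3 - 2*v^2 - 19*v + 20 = (v - 5)*(v^2 + 3*v - 4) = (v - 5)*(v + 4)*(v - 1)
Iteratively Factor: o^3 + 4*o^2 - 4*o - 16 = (o + 2)*(o^2 + 2*o - 8) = (o + 2)*(o + 4)*(o - 2)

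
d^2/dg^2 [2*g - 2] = 0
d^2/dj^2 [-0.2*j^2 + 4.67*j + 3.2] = -0.400000000000000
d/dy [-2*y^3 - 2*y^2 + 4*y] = -6*y^2 - 4*y + 4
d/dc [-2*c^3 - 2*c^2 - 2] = 2*c*(-3*c - 2)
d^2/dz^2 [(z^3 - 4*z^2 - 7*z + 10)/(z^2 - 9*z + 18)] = 40*(z^3 - 12*z^2 + 54*z - 90)/(z^6 - 27*z^5 + 297*z^4 - 1701*z^3 + 5346*z^2 - 8748*z + 5832)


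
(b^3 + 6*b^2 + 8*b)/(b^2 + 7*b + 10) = b*(b + 4)/(b + 5)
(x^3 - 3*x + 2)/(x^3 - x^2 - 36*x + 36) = (x^2 + x - 2)/(x^2 - 36)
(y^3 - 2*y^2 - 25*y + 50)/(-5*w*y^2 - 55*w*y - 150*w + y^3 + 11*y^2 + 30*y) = (y^2 - 7*y + 10)/(-5*w*y - 30*w + y^2 + 6*y)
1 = 1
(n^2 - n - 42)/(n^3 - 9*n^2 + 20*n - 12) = (n^2 - n - 42)/(n^3 - 9*n^2 + 20*n - 12)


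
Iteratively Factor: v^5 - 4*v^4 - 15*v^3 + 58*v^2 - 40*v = (v + 4)*(v^4 - 8*v^3 + 17*v^2 - 10*v) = v*(v + 4)*(v^3 - 8*v^2 + 17*v - 10) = v*(v - 1)*(v + 4)*(v^2 - 7*v + 10) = v*(v - 2)*(v - 1)*(v + 4)*(v - 5)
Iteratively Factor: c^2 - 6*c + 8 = (c - 4)*(c - 2)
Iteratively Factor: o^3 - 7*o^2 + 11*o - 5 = (o - 5)*(o^2 - 2*o + 1) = (o - 5)*(o - 1)*(o - 1)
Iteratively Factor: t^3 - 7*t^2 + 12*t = (t)*(t^2 - 7*t + 12) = t*(t - 4)*(t - 3)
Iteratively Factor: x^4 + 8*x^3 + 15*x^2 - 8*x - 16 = (x + 1)*(x^3 + 7*x^2 + 8*x - 16) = (x - 1)*(x + 1)*(x^2 + 8*x + 16) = (x - 1)*(x + 1)*(x + 4)*(x + 4)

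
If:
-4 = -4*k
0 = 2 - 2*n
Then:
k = 1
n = 1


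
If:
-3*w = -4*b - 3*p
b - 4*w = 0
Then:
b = 4*w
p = -13*w/3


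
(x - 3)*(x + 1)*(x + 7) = x^3 + 5*x^2 - 17*x - 21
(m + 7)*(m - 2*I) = m^2 + 7*m - 2*I*m - 14*I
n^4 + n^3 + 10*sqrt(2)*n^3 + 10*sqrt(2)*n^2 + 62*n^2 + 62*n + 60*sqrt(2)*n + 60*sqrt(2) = (n + 1)*(n + 2*sqrt(2))*(n + 3*sqrt(2))*(n + 5*sqrt(2))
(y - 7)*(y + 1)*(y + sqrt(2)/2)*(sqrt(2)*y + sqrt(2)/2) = sqrt(2)*y^4 - 11*sqrt(2)*y^3/2 + y^3 - 10*sqrt(2)*y^2 - 11*y^2/2 - 10*y - 7*sqrt(2)*y/2 - 7/2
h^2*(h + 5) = h^3 + 5*h^2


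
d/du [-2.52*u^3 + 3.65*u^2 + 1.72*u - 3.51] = -7.56*u^2 + 7.3*u + 1.72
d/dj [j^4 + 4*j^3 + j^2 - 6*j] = 4*j^3 + 12*j^2 + 2*j - 6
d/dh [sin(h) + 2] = cos(h)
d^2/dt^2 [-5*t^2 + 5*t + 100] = -10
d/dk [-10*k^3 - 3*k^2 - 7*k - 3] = -30*k^2 - 6*k - 7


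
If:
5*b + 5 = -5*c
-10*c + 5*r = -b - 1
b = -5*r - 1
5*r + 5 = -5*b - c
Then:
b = -1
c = 0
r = 0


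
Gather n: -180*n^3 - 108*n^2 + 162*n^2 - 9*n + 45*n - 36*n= -180*n^3 + 54*n^2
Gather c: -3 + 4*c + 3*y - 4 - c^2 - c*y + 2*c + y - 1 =-c^2 + c*(6 - y) + 4*y - 8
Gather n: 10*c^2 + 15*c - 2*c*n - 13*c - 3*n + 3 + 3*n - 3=10*c^2 - 2*c*n + 2*c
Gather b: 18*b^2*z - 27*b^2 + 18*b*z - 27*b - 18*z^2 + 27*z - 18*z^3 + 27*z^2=b^2*(18*z - 27) + b*(18*z - 27) - 18*z^3 + 9*z^2 + 27*z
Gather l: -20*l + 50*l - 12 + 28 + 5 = 30*l + 21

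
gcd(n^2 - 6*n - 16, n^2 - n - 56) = n - 8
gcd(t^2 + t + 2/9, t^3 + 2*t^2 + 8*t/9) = t + 2/3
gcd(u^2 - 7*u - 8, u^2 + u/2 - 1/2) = u + 1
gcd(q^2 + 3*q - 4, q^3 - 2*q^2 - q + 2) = q - 1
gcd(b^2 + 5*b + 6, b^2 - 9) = b + 3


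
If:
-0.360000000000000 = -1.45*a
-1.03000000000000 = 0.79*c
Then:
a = 0.25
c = -1.30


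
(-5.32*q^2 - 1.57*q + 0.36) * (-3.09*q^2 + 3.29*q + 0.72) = 16.4388*q^4 - 12.6515*q^3 - 10.1081*q^2 + 0.0539999999999998*q + 0.2592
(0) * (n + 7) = 0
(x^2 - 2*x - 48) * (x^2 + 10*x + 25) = x^4 + 8*x^3 - 43*x^2 - 530*x - 1200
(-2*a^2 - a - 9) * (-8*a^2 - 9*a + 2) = 16*a^4 + 26*a^3 + 77*a^2 + 79*a - 18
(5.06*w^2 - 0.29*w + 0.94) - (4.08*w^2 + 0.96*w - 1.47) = 0.98*w^2 - 1.25*w + 2.41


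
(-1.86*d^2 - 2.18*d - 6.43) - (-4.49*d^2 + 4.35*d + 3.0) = 2.63*d^2 - 6.53*d - 9.43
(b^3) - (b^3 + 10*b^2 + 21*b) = -10*b^2 - 21*b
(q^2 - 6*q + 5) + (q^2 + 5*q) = 2*q^2 - q + 5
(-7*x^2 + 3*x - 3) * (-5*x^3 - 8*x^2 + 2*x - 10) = 35*x^5 + 41*x^4 - 23*x^3 + 100*x^2 - 36*x + 30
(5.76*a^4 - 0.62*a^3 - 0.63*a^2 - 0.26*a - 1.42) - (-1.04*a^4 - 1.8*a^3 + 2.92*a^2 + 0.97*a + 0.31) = 6.8*a^4 + 1.18*a^3 - 3.55*a^2 - 1.23*a - 1.73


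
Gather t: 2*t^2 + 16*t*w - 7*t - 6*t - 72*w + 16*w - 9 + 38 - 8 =2*t^2 + t*(16*w - 13) - 56*w + 21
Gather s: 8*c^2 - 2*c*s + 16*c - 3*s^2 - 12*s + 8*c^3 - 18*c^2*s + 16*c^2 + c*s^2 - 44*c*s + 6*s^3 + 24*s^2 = 8*c^3 + 24*c^2 + 16*c + 6*s^3 + s^2*(c + 21) + s*(-18*c^2 - 46*c - 12)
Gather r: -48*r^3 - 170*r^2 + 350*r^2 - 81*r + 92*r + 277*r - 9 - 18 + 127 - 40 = -48*r^3 + 180*r^2 + 288*r + 60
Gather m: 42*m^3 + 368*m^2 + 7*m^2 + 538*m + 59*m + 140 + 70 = 42*m^3 + 375*m^2 + 597*m + 210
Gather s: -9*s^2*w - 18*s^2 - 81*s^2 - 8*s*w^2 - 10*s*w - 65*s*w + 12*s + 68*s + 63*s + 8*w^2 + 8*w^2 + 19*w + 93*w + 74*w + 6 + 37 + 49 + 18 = s^2*(-9*w - 99) + s*(-8*w^2 - 75*w + 143) + 16*w^2 + 186*w + 110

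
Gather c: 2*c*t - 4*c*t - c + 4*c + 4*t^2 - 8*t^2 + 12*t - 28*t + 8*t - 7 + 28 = c*(3 - 2*t) - 4*t^2 - 8*t + 21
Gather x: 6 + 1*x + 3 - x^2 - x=9 - x^2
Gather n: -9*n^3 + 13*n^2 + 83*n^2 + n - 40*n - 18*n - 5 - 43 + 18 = -9*n^3 + 96*n^2 - 57*n - 30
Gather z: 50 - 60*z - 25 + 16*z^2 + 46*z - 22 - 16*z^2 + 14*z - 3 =0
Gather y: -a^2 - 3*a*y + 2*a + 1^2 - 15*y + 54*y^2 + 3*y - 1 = -a^2 + 2*a + 54*y^2 + y*(-3*a - 12)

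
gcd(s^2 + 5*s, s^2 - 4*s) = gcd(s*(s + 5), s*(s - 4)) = s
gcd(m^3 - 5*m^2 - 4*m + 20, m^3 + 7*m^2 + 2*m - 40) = m - 2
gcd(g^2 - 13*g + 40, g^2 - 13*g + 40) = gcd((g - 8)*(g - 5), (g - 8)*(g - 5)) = g^2 - 13*g + 40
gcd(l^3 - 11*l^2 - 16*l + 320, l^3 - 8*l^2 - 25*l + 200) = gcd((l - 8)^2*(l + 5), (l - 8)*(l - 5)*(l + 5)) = l^2 - 3*l - 40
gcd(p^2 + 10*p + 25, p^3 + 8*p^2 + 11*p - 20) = p + 5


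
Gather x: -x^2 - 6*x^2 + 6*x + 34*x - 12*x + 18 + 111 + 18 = -7*x^2 + 28*x + 147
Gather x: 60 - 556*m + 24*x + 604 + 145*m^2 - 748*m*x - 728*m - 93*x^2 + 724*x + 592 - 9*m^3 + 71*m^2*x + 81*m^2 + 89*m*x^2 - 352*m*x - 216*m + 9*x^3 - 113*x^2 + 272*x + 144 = -9*m^3 + 226*m^2 - 1500*m + 9*x^3 + x^2*(89*m - 206) + x*(71*m^2 - 1100*m + 1020) + 1400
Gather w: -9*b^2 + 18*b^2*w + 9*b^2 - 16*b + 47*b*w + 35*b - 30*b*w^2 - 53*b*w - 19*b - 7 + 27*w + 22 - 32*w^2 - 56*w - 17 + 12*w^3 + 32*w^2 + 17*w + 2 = -30*b*w^2 + 12*w^3 + w*(18*b^2 - 6*b - 12)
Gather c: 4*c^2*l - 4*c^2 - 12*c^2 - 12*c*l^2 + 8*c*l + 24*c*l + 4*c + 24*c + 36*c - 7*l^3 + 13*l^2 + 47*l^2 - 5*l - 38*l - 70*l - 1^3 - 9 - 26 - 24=c^2*(4*l - 16) + c*(-12*l^2 + 32*l + 64) - 7*l^3 + 60*l^2 - 113*l - 60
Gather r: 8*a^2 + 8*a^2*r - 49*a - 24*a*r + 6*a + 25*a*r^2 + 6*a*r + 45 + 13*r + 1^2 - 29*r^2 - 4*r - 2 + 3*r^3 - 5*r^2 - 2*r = 8*a^2 - 43*a + 3*r^3 + r^2*(25*a - 34) + r*(8*a^2 - 18*a + 7) + 44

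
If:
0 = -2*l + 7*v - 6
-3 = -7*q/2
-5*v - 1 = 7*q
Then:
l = -79/10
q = 6/7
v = -7/5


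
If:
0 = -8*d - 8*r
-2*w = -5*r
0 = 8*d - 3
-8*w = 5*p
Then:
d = 3/8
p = 3/2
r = -3/8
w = -15/16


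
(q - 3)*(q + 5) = q^2 + 2*q - 15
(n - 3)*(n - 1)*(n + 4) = n^3 - 13*n + 12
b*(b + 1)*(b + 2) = b^3 + 3*b^2 + 2*b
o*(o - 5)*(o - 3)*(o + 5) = o^4 - 3*o^3 - 25*o^2 + 75*o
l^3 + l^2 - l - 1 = (l - 1)*(l + 1)^2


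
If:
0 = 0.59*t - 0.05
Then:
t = 0.08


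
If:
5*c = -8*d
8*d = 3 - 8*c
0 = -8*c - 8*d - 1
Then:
No Solution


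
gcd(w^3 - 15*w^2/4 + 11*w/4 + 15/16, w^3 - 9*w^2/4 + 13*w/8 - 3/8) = 1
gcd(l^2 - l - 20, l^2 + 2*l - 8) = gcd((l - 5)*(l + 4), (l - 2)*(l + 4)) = l + 4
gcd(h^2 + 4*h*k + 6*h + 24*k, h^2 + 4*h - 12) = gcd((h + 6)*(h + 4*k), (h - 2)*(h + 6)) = h + 6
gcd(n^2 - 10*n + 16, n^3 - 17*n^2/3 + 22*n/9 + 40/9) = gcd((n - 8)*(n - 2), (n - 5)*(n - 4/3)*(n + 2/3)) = 1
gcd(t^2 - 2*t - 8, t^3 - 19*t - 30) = t + 2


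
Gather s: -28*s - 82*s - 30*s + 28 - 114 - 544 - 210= -140*s - 840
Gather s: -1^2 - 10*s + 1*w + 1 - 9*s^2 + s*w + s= -9*s^2 + s*(w - 9) + w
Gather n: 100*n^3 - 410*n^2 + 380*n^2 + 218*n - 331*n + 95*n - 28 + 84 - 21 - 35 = 100*n^3 - 30*n^2 - 18*n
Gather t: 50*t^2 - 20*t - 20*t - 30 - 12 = 50*t^2 - 40*t - 42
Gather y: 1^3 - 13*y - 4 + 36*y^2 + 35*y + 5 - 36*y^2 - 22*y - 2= 0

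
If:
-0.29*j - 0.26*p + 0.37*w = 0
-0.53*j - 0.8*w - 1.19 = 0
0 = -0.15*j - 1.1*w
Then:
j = -2.83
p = 3.70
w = 0.39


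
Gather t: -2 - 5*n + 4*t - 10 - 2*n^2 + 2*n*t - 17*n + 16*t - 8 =-2*n^2 - 22*n + t*(2*n + 20) - 20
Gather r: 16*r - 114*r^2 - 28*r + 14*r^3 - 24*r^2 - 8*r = 14*r^3 - 138*r^2 - 20*r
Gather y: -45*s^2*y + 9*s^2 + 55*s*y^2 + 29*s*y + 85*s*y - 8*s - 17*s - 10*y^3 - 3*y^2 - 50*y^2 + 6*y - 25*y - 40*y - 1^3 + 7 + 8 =9*s^2 - 25*s - 10*y^3 + y^2*(55*s - 53) + y*(-45*s^2 + 114*s - 59) + 14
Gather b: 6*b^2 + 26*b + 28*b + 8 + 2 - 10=6*b^2 + 54*b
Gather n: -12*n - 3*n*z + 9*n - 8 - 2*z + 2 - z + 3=n*(-3*z - 3) - 3*z - 3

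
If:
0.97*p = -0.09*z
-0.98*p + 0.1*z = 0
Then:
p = 0.00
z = 0.00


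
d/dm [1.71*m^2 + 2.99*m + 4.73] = 3.42*m + 2.99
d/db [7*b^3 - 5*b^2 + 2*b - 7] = 21*b^2 - 10*b + 2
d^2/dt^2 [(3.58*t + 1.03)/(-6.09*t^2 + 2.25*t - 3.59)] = (-(3.58*t + 1.03)*(12.18*t - 2.25)*(24.36*t - 4.5) + (130.8132*t - 3.5646)*(6.09*t^2 - 2.25*t + 3.59))/(6.09*t^2 - 2.25*t + 3.59)^3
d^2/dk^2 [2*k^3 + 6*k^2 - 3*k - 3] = 12*k + 12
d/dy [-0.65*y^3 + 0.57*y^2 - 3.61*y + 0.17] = -1.95*y^2 + 1.14*y - 3.61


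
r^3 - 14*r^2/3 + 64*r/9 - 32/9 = (r - 2)*(r - 4/3)^2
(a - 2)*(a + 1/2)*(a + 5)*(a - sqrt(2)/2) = a^4 - sqrt(2)*a^3/2 + 7*a^3/2 - 17*a^2/2 - 7*sqrt(2)*a^2/4 - 5*a + 17*sqrt(2)*a/4 + 5*sqrt(2)/2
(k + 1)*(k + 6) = k^2 + 7*k + 6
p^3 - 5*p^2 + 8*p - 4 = (p - 2)^2*(p - 1)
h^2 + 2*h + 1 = (h + 1)^2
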